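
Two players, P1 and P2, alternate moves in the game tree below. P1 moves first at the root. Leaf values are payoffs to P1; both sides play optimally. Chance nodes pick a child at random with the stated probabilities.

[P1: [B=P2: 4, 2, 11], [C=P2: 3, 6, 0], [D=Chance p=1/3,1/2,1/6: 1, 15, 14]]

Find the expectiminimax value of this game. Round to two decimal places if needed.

10.17

B (P2): min(4, 2, 11) = 2
C (P2): min(3, 6, 0) = 0
D (Chance): 1/3·1 + 1/2·15 + 1/6·14 = 10.17
Root (P1): max(2, 0, 10.17) = 10.17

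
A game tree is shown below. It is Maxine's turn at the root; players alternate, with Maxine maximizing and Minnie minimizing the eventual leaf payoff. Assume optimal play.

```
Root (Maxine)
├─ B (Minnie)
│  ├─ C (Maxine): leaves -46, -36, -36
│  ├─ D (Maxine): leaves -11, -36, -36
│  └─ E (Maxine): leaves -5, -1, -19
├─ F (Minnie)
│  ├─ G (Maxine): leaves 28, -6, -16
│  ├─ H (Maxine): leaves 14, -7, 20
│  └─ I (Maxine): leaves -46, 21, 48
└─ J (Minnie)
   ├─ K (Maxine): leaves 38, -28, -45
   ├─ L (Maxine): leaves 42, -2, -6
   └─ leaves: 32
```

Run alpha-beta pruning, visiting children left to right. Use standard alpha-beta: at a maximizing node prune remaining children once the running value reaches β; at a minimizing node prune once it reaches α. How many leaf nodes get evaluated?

C [α=-∞,β=+∞]: v=-36
D [α=-∞,β=-36]: v=-11 after child 1 ≥ β → β-cutoff, skip 2
E [α=-∞,β=-36]: v=-5 after child 1 ≥ β → β-cutoff, skip 2
B [α=-∞,β=+∞]: v=-36
G [α=-36,β=+∞]: v=28
H [α=-36,β=28]: v=20
I [α=-36,β=20]: v=21 after child 2 ≥ β → β-cutoff, skip 1
F [α=-36,β=+∞]: v=20
K [α=20,β=+∞]: v=38
L [α=20,β=38]: v=42 after child 1 ≥ β → β-cutoff, skip 2
J [α=20,β=+∞]: v=32
Root [α=-∞,β=+∞]: v=32
Leaves evaluated: 18 of 25.

18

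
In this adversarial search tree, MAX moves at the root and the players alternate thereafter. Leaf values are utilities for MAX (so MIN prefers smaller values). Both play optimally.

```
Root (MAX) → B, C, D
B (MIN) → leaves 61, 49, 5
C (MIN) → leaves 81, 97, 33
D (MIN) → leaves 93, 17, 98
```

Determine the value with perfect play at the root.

33

B (MIN): min(61, 49, 5) = 5
C (MIN): min(81, 97, 33) = 33
D (MIN): min(93, 17, 98) = 17
Root (MAX): max(5, 33, 17) = 33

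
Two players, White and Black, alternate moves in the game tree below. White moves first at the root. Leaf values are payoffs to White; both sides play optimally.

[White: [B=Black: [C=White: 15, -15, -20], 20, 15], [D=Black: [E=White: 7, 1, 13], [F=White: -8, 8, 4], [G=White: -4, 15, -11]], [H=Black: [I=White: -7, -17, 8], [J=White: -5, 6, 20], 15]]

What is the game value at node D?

E: max(7, 1, 13) = 13
F: max(-8, 8, 4) = 8
G: max(-4, 15, -11) = 15
D: min(13, 8, 15) = 8

8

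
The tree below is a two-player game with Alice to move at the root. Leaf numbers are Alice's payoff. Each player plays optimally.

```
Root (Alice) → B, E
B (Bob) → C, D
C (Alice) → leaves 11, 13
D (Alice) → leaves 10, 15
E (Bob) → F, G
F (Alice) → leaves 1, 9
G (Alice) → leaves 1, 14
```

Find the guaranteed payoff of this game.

C (Alice): max(11, 13) = 13
D (Alice): max(10, 15) = 15
B (Bob): min(13, 15) = 13
F (Alice): max(1, 9) = 9
G (Alice): max(1, 14) = 14
E (Bob): min(9, 14) = 9
Root (Alice): max(13, 9) = 13

13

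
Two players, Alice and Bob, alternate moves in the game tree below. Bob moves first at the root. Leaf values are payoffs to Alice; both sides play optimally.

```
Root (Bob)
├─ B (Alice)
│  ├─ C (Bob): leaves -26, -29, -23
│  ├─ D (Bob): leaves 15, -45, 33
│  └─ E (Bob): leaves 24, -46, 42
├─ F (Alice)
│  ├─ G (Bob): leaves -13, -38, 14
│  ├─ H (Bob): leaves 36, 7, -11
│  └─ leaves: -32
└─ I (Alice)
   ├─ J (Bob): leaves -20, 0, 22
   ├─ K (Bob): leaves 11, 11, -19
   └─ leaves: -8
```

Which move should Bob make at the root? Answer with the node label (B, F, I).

C (Bob): min(-26, -29, -23) = -29
D (Bob): min(15, -45, 33) = -45
E (Bob): min(24, -46, 42) = -46
B (Alice): max(-29, -45, -46) = -29
G (Bob): min(-13, -38, 14) = -38
H (Bob): min(36, 7, -11) = -11
F (Alice): max(-38, -11, -32) = -11
J (Bob): min(-20, 0, 22) = -20
K (Bob): min(11, 11, -19) = -19
I (Alice): max(-20, -19, -8) = -8
Root (Bob): min(-29, -11, -8) = -29
Bob picks the child with the lowest value: B (value -29).

B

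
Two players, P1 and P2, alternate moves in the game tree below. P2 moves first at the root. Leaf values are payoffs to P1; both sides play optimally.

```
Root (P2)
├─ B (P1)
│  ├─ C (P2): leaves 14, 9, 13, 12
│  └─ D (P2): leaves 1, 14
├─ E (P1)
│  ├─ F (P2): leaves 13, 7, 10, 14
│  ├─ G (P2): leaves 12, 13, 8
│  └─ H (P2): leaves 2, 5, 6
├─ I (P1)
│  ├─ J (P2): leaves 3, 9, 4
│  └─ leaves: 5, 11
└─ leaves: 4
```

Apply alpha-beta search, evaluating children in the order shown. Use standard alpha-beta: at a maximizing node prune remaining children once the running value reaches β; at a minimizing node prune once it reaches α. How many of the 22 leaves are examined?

C [α=-∞,β=+∞]: v=9
D [α=9,β=+∞]: v=1 after child 1 ≤ α → α-cutoff, skip 1
B [α=-∞,β=+∞]: v=9
F [α=-∞,β=9]: v=7
G [α=7,β=9]: v=8
H [α=8,β=9]: v=2 after child 1 ≤ α → α-cutoff, skip 2
E [α=-∞,β=9]: v=8
J [α=-∞,β=8]: v=3
I [α=-∞,β=8]: v=11
Root [α=-∞,β=+∞]: v=4
Leaves evaluated: 19 of 22.

19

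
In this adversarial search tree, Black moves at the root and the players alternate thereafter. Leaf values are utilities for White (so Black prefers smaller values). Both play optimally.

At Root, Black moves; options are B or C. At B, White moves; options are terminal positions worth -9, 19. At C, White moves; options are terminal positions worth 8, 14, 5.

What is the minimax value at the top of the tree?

14

B (White): max(-9, 19) = 19
C (White): max(8, 14, 5) = 14
Root (Black): min(19, 14) = 14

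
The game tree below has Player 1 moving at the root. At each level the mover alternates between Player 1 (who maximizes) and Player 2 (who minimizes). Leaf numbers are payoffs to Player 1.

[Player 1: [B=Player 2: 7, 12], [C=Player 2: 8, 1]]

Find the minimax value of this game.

7

B (Player 2): min(7, 12) = 7
C (Player 2): min(8, 1) = 1
Root (Player 1): max(7, 1) = 7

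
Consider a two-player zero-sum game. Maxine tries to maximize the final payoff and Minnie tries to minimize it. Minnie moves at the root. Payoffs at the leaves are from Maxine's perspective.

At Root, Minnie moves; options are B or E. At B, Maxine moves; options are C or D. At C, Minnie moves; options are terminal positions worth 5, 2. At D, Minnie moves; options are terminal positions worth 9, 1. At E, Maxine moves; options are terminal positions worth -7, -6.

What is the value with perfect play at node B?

C: min(5, 2) = 2
D: min(9, 1) = 1
B: max(2, 1) = 2

2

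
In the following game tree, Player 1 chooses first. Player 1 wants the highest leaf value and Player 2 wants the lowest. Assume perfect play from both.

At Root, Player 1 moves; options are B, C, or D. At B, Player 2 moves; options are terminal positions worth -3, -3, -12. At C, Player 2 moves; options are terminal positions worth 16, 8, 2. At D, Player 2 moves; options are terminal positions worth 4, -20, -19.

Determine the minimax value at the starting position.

2

B (Player 2): min(-3, -3, -12) = -12
C (Player 2): min(16, 8, 2) = 2
D (Player 2): min(4, -20, -19) = -20
Root (Player 1): max(-12, 2, -20) = 2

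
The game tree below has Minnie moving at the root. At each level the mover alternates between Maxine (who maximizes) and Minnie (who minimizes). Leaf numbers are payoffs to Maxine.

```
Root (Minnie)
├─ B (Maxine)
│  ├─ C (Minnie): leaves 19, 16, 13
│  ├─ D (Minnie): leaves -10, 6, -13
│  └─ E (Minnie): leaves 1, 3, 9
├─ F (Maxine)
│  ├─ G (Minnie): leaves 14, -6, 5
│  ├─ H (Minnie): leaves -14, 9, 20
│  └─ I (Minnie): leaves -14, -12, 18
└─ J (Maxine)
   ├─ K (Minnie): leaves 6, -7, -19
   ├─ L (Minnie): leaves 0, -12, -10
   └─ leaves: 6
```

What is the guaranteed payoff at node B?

C: min(19, 16, 13) = 13
D: min(-10, 6, -13) = -13
E: min(1, 3, 9) = 1
B: max(13, -13, 1) = 13

13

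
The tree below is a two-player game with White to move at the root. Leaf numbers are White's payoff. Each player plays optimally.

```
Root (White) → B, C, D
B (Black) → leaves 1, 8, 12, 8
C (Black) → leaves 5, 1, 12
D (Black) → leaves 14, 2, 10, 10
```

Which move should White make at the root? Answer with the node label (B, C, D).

D

B (Black): min(1, 8, 12, 8) = 1
C (Black): min(5, 1, 12) = 1
D (Black): min(14, 2, 10, 10) = 2
Root (White): max(1, 1, 2) = 2
White picks the child with the highest value: D (value 2).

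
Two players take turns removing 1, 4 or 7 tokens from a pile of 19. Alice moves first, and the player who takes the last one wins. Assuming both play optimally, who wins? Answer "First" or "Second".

First

i:   0  1  2  3  4  5  6  7  8  9 10 11 12 13 14 15 16 17 18 19
     L  W  L  W  W  L  W  W  L  W  L  W  W  L  W  W  L  W  L  W
Position 19 is W, so the first player wins.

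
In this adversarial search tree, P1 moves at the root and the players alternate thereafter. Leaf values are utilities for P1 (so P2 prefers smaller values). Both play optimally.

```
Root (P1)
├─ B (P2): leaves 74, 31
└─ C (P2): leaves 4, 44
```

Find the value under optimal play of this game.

B (P2): min(74, 31) = 31
C (P2): min(4, 44) = 4
Root (P1): max(31, 4) = 31

31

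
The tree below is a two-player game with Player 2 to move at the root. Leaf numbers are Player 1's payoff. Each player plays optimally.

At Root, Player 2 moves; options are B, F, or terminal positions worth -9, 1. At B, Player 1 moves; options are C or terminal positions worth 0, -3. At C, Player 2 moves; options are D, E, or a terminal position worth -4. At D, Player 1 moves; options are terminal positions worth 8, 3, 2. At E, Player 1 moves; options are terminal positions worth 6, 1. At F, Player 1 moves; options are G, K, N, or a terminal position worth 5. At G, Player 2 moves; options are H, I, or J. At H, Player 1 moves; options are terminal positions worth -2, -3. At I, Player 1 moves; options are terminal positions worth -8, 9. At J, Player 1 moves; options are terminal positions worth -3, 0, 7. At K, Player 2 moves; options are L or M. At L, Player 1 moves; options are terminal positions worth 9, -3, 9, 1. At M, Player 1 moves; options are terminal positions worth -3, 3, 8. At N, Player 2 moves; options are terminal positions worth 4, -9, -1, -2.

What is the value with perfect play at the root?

D (Player 1): max(8, 3, 2) = 8
E (Player 1): max(6, 1) = 6
C (Player 2): min(8, 6, -4) = -4
B (Player 1): max(-4, 0, -3) = 0
H (Player 1): max(-2, -3) = -2
I (Player 1): max(-8, 9) = 9
J (Player 1): max(-3, 0, 7) = 7
G (Player 2): min(-2, 9, 7) = -2
L (Player 1): max(9, -3, 9, 1) = 9
M (Player 1): max(-3, 3, 8) = 8
K (Player 2): min(9, 8) = 8
N (Player 2): min(4, -9, -1, -2) = -9
F (Player 1): max(-2, 8, -9, 5) = 8
Root (Player 2): min(0, 8, -9, 1) = -9

-9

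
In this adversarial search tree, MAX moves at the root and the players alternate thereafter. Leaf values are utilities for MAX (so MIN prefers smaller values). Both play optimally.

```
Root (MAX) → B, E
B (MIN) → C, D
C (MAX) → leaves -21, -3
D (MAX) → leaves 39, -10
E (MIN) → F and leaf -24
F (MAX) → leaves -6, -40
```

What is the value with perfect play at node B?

-3

C: max(-21, -3) = -3
D: max(39, -10) = 39
B: min(-3, 39) = -3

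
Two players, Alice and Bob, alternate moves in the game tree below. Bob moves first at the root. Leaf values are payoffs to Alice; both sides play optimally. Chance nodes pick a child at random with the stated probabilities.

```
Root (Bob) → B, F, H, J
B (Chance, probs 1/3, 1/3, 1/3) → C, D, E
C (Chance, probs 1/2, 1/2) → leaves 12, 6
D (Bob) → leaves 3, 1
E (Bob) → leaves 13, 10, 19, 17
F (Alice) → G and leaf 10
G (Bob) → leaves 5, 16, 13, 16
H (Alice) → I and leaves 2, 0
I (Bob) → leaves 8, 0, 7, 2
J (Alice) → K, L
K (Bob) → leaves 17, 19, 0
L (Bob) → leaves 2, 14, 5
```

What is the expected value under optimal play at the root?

2

C (Chance): 1/2·12 + 1/2·6 = 9
D (Bob): min(3, 1) = 1
E (Bob): min(13, 10, 19, 17) = 10
B (Chance): 1/3·9 + 1/3·1 + 1/3·10 = 6.67
G (Bob): min(5, 16, 13, 16) = 5
F (Alice): max(5, 10) = 10
I (Bob): min(8, 0, 7, 2) = 0
H (Alice): max(0, 2, 0) = 2
K (Bob): min(17, 19, 0) = 0
L (Bob): min(2, 14, 5) = 2
J (Alice): max(0, 2) = 2
Root (Bob): min(6.67, 10, 2, 2) = 2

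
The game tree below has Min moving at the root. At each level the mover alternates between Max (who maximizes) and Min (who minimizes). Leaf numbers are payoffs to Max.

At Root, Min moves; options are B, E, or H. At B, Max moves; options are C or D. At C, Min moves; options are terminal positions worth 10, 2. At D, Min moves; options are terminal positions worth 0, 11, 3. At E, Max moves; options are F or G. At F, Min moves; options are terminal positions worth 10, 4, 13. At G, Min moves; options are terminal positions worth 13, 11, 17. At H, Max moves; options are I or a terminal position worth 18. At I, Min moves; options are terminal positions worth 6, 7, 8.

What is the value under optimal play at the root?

C (Min): min(10, 2) = 2
D (Min): min(0, 11, 3) = 0
B (Max): max(2, 0) = 2
F (Min): min(10, 4, 13) = 4
G (Min): min(13, 11, 17) = 11
E (Max): max(4, 11) = 11
I (Min): min(6, 7, 8) = 6
H (Max): max(6, 18) = 18
Root (Min): min(2, 11, 18) = 2

2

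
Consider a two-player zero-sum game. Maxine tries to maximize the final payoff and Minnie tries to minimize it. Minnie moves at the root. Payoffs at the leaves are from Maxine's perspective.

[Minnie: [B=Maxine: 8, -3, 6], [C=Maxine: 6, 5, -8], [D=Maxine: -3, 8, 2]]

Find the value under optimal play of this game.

6

B (Maxine): max(8, -3, 6) = 8
C (Maxine): max(6, 5, -8) = 6
D (Maxine): max(-3, 8, 2) = 8
Root (Minnie): min(8, 6, 8) = 6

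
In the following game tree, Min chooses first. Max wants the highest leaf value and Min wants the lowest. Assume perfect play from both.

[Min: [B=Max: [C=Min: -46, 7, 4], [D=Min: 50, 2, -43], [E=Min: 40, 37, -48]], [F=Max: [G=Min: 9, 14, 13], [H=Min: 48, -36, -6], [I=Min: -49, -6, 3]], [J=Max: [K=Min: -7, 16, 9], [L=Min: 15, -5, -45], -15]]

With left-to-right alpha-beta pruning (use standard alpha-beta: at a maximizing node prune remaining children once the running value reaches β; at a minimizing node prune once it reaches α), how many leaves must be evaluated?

15

C [α=-∞,β=+∞]: v=-46
D [α=-46,β=+∞]: v=-43
E [α=-43,β=+∞]: v=-48
B [α=-∞,β=+∞]: v=-43
G [α=-∞,β=-43]: v=9
F [α=-∞,β=-43]: v=9 after child 1 ≥ β → β-cutoff, skip 2
K [α=-∞,β=-43]: v=-7
J [α=-∞,β=-43]: v=-7 after child 1 ≥ β → β-cutoff, skip 2
Root [α=-∞,β=+∞]: v=-43
Leaves evaluated: 15 of 25.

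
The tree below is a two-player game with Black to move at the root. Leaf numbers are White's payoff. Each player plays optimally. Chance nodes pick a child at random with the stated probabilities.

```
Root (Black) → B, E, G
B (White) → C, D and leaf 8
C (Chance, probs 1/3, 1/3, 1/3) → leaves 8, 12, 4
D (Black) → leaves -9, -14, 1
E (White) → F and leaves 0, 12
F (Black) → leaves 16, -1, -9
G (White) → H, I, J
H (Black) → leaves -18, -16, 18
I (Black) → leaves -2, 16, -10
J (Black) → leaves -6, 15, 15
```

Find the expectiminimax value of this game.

-6

C (Chance): 1/3·8 + 1/3·12 + 1/3·4 = 8
D (Black): min(-9, -14, 1) = -14
B (White): max(8, -14, 8) = 8
F (Black): min(16, -1, -9) = -9
E (White): max(-9, 0, 12) = 12
H (Black): min(-18, -16, 18) = -18
I (Black): min(-2, 16, -10) = -10
J (Black): min(-6, 15, 15) = -6
G (White): max(-18, -10, -6) = -6
Root (Black): min(8, 12, -6) = -6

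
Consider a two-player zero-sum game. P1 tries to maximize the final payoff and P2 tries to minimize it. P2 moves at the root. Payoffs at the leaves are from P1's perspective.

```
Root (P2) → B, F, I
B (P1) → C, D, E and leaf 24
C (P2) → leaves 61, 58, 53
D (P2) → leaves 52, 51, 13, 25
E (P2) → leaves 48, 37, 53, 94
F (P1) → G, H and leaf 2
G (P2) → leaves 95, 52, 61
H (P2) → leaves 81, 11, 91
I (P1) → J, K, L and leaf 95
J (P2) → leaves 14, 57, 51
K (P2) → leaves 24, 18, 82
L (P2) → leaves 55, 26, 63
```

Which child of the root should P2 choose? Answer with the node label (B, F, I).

F

C (P2): min(61, 58, 53) = 53
D (P2): min(52, 51, 13, 25) = 13
E (P2): min(48, 37, 53, 94) = 37
B (P1): max(53, 13, 37, 24) = 53
G (P2): min(95, 52, 61) = 52
H (P2): min(81, 11, 91) = 11
F (P1): max(52, 11, 2) = 52
J (P2): min(14, 57, 51) = 14
K (P2): min(24, 18, 82) = 18
L (P2): min(55, 26, 63) = 26
I (P1): max(14, 18, 26, 95) = 95
Root (P2): min(53, 52, 95) = 52
P2 picks the child with the lowest value: F (value 52).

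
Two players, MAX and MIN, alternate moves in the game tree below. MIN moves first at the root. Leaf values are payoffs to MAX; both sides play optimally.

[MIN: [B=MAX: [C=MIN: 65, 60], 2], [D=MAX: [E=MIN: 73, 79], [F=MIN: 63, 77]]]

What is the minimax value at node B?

C: min(65, 60) = 60
B: max(60, 2) = 60

60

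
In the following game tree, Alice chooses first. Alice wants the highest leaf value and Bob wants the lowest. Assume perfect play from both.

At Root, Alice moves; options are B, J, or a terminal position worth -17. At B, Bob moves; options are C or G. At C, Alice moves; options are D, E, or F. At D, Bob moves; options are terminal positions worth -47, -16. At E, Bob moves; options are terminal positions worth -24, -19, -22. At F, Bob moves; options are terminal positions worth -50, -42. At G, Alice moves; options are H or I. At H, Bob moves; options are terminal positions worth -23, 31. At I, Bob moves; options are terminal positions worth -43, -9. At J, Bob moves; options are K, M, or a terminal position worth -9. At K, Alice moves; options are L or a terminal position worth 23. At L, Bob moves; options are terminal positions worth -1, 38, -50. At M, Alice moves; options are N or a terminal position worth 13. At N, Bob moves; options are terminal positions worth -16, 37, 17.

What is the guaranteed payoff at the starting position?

D (Bob): min(-47, -16) = -47
E (Bob): min(-24, -19, -22) = -24
F (Bob): min(-50, -42) = -50
C (Alice): max(-47, -24, -50) = -24
H (Bob): min(-23, 31) = -23
I (Bob): min(-43, -9) = -43
G (Alice): max(-23, -43) = -23
B (Bob): min(-24, -23) = -24
L (Bob): min(-1, 38, -50) = -50
K (Alice): max(-50, 23) = 23
N (Bob): min(-16, 37, 17) = -16
M (Alice): max(-16, 13) = 13
J (Bob): min(23, 13, -9) = -9
Root (Alice): max(-24, -9, -17) = -9

-9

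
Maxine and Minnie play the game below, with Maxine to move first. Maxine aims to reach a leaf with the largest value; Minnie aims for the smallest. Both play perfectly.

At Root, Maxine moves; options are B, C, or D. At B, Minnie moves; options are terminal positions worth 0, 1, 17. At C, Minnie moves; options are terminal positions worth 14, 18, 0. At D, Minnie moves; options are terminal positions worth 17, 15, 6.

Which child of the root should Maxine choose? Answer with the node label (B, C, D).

B (Minnie): min(0, 1, 17) = 0
C (Minnie): min(14, 18, 0) = 0
D (Minnie): min(17, 15, 6) = 6
Root (Maxine): max(0, 0, 6) = 6
Maxine picks the child with the highest value: D (value 6).

D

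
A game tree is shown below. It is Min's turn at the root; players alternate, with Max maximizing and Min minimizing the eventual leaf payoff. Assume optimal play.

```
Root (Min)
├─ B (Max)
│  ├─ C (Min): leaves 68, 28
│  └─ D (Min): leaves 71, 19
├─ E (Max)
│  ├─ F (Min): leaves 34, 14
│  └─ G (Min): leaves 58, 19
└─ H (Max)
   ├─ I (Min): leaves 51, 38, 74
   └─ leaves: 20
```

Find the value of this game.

C (Min): min(68, 28) = 28
D (Min): min(71, 19) = 19
B (Max): max(28, 19) = 28
F (Min): min(34, 14) = 14
G (Min): min(58, 19) = 19
E (Max): max(14, 19) = 19
I (Min): min(51, 38, 74) = 38
H (Max): max(38, 20) = 38
Root (Min): min(28, 19, 38) = 19

19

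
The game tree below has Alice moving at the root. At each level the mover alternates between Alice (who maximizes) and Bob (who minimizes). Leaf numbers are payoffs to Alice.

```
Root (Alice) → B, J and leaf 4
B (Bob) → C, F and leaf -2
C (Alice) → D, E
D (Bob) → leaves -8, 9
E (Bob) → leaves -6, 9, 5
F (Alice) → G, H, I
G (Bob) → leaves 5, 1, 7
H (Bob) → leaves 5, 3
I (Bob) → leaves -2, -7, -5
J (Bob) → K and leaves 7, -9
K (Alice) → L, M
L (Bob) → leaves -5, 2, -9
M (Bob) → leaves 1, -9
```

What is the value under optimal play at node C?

D: min(-8, 9) = -8
E: min(-6, 9, 5) = -6
C: max(-8, -6) = -6

-6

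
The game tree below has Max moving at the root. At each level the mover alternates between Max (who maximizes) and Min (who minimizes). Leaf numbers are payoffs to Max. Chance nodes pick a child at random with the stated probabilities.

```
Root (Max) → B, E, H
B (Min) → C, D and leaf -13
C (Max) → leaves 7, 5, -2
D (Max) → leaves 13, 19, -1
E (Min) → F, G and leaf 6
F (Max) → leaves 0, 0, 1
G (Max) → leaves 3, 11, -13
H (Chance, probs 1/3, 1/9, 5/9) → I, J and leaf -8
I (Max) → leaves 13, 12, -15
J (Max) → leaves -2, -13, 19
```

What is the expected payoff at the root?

2

C (Max): max(7, 5, -2) = 7
D (Max): max(13, 19, -1) = 19
B (Min): min(7, 19, -13) = -13
F (Max): max(0, 0, 1) = 1
G (Max): max(3, 11, -13) = 11
E (Min): min(1, 11, 6) = 1
I (Max): max(13, 12, -15) = 13
J (Max): max(-2, -13, 19) = 19
H (Chance): 1/3·13 + 1/9·19 + 5/9·-8 = 2
Root (Max): max(-13, 1, 2) = 2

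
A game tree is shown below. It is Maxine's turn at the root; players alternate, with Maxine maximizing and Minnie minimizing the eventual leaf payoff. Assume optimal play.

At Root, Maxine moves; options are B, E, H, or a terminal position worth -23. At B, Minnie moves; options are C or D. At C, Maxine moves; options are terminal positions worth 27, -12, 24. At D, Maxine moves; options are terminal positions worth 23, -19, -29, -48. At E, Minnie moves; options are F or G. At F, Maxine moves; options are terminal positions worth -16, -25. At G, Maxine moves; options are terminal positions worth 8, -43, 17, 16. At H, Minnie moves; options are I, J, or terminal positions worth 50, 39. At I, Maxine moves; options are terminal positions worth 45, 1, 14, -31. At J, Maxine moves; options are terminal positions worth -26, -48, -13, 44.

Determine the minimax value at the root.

39

C (Maxine): max(27, -12, 24) = 27
D (Maxine): max(23, -19, -29, -48) = 23
B (Minnie): min(27, 23) = 23
F (Maxine): max(-16, -25) = -16
G (Maxine): max(8, -43, 17, 16) = 17
E (Minnie): min(-16, 17) = -16
I (Maxine): max(45, 1, 14, -31) = 45
J (Maxine): max(-26, -48, -13, 44) = 44
H (Minnie): min(45, 44, 50, 39) = 39
Root (Maxine): max(23, -16, 39, -23) = 39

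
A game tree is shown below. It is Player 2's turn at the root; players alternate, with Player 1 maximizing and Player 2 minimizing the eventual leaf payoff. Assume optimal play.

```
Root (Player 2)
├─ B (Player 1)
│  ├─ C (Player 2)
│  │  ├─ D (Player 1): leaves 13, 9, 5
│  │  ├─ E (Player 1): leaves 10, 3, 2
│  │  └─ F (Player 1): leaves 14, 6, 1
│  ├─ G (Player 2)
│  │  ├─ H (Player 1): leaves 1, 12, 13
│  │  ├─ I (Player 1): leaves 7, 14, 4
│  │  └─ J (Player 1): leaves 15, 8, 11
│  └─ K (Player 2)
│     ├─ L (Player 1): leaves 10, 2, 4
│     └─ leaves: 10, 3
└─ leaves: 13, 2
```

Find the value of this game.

D (Player 1): max(13, 9, 5) = 13
E (Player 1): max(10, 3, 2) = 10
F (Player 1): max(14, 6, 1) = 14
C (Player 2): min(13, 10, 14) = 10
H (Player 1): max(1, 12, 13) = 13
I (Player 1): max(7, 14, 4) = 14
J (Player 1): max(15, 8, 11) = 15
G (Player 2): min(13, 14, 15) = 13
L (Player 1): max(10, 2, 4) = 10
K (Player 2): min(10, 10, 3) = 3
B (Player 1): max(10, 13, 3) = 13
Root (Player 2): min(13, 13, 2) = 2

2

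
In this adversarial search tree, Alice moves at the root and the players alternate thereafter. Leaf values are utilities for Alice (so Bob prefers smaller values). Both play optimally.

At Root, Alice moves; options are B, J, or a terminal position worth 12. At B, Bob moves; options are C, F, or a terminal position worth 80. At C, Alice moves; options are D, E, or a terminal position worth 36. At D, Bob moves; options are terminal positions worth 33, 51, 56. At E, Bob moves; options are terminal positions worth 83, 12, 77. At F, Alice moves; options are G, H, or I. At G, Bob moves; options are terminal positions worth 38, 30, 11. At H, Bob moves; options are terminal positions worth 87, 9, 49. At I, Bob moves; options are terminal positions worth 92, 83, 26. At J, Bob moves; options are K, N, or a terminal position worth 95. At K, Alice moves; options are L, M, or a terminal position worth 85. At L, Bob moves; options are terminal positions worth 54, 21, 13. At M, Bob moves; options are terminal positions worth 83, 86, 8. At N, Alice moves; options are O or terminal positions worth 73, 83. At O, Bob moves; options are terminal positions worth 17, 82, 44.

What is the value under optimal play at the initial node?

83

D (Bob): min(33, 51, 56) = 33
E (Bob): min(83, 12, 77) = 12
C (Alice): max(33, 12, 36) = 36
G (Bob): min(38, 30, 11) = 11
H (Bob): min(87, 9, 49) = 9
I (Bob): min(92, 83, 26) = 26
F (Alice): max(11, 9, 26) = 26
B (Bob): min(36, 26, 80) = 26
L (Bob): min(54, 21, 13) = 13
M (Bob): min(83, 86, 8) = 8
K (Alice): max(13, 8, 85) = 85
O (Bob): min(17, 82, 44) = 17
N (Alice): max(17, 73, 83) = 83
J (Bob): min(85, 83, 95) = 83
Root (Alice): max(26, 83, 12) = 83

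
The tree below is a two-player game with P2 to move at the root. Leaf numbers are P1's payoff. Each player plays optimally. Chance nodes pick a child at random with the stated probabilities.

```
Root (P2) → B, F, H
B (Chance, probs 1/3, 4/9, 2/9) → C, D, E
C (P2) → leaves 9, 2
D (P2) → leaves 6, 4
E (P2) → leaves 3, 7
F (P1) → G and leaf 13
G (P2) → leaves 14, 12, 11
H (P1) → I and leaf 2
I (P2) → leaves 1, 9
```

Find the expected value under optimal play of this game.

C (P2): min(9, 2) = 2
D (P2): min(6, 4) = 4
E (P2): min(3, 7) = 3
B (Chance): 1/3·2 + 4/9·4 + 2/9·3 = 3.11
G (P2): min(14, 12, 11) = 11
F (P1): max(11, 13) = 13
I (P2): min(1, 9) = 1
H (P1): max(1, 2) = 2
Root (P2): min(3.11, 13, 2) = 2

2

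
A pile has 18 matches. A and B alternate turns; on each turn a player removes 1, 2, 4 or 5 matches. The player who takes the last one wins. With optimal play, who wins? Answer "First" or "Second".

Second

Mark each pile size as W (mover wins) or L (mover loses):
i:   0  1  2  3  4  5  6  7  8  9 10 11 12 13 14 15 16 17 18
     L  W  W  L  W  W  L  W  W  L  W  W  L  W  W  L  W  W  L
Position 18 is L, so the second player wins.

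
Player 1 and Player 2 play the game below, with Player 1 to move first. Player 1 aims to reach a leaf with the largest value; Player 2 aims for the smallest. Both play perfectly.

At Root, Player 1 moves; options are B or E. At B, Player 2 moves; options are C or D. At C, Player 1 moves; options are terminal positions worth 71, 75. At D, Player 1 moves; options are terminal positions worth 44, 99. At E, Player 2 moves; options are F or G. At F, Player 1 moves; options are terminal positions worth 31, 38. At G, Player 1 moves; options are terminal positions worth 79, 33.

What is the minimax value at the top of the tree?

75

C (Player 1): max(71, 75) = 75
D (Player 1): max(44, 99) = 99
B (Player 2): min(75, 99) = 75
F (Player 1): max(31, 38) = 38
G (Player 1): max(79, 33) = 79
E (Player 2): min(38, 79) = 38
Root (Player 1): max(75, 38) = 75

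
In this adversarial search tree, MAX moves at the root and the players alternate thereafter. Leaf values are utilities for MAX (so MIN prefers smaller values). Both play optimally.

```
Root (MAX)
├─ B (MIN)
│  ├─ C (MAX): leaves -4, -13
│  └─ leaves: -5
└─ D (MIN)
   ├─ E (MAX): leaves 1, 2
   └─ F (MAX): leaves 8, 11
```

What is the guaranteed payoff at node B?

-5

C: max(-4, -13) = -4
B: min(-4, -5) = -5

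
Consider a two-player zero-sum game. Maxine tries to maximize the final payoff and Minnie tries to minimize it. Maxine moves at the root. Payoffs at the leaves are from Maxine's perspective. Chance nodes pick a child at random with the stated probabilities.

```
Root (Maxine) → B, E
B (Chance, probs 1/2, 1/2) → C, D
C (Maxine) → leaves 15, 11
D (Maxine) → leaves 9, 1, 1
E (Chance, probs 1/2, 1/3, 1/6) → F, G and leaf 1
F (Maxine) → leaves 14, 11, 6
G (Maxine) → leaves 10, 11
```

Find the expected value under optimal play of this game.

C (Maxine): max(15, 11) = 15
D (Maxine): max(9, 1, 1) = 9
B (Chance): 1/2·15 + 1/2·9 = 12
F (Maxine): max(14, 11, 6) = 14
G (Maxine): max(10, 11) = 11
E (Chance): 1/2·14 + 1/3·11 + 1/6·1 = 10.83
Root (Maxine): max(12, 10.83) = 12

12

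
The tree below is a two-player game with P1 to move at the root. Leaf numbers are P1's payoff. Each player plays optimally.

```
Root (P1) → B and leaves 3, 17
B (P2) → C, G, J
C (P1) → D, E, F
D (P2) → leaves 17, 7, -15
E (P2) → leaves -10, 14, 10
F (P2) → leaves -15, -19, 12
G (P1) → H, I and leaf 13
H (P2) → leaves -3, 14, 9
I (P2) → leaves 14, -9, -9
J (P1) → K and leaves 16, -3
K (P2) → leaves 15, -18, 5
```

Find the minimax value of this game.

17

D (P2): min(17, 7, -15) = -15
E (P2): min(-10, 14, 10) = -10
F (P2): min(-15, -19, 12) = -19
C (P1): max(-15, -10, -19) = -10
H (P2): min(-3, 14, 9) = -3
I (P2): min(14, -9, -9) = -9
G (P1): max(-3, -9, 13) = 13
K (P2): min(15, -18, 5) = -18
J (P1): max(-18, 16, -3) = 16
B (P2): min(-10, 13, 16) = -10
Root (P1): max(-10, 3, 17) = 17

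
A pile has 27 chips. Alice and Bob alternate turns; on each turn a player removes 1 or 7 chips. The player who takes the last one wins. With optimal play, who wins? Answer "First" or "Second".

First

Compute winning (W) and losing (L) positions by backward induction:
i:   0  1  2  3  4  5  6  7  8  9 10 11 12 13 14 15 16 17 18 19 20 21 22 23 24 25 26 27
     L  W  L  W  L  W  L  W  L  W  L  W  L  W  L  W  L  W  L  W  L  W  L  W  L  W  L  W
Position 27 is W, so the first player wins.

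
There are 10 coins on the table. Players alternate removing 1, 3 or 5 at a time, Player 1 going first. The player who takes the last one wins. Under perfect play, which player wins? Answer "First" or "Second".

Second

Mark each pile size as W (mover wins) or L (mover loses):
i:   0  1  2  3  4  5  6  7  8  9 10
     L  W  L  W  L  W  L  W  L  W  L
Position 10 is L, so the second player wins.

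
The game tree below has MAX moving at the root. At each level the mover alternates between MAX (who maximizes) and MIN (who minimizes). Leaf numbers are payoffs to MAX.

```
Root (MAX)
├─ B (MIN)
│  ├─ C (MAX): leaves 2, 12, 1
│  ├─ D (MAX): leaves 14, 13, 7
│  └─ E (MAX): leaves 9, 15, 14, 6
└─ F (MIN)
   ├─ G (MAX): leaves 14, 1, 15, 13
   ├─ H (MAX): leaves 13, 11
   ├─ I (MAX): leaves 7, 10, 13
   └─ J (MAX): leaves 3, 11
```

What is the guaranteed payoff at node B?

C: max(2, 12, 1) = 12
D: max(14, 13, 7) = 14
E: max(9, 15, 14, 6) = 15
B: min(12, 14, 15) = 12

12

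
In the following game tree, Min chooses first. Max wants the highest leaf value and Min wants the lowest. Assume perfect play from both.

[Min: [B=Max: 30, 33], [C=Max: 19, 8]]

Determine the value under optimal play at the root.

19

B (Max): max(30, 33) = 33
C (Max): max(19, 8) = 19
Root (Min): min(33, 19) = 19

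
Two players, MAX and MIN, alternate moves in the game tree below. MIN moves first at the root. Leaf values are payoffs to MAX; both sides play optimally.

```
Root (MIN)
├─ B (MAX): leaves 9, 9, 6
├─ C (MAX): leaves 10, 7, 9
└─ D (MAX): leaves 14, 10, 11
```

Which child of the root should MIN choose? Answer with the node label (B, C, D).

B (MAX): max(9, 9, 6) = 9
C (MAX): max(10, 7, 9) = 10
D (MAX): max(14, 10, 11) = 14
Root (MIN): min(9, 10, 14) = 9
MIN picks the child with the lowest value: B (value 9).

B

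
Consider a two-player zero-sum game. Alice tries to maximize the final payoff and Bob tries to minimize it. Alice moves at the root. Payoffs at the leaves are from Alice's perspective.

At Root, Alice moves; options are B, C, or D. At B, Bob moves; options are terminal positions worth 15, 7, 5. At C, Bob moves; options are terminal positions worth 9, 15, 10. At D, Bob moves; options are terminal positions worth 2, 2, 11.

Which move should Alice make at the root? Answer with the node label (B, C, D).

B (Bob): min(15, 7, 5) = 5
C (Bob): min(9, 15, 10) = 9
D (Bob): min(2, 2, 11) = 2
Root (Alice): max(5, 9, 2) = 9
Alice picks the child with the highest value: C (value 9).

C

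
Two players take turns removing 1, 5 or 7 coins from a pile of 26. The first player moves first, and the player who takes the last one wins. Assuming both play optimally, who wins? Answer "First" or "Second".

Second

Compute winning (W) and losing (L) positions by backward induction:
i:   0  1  2  3  4  5  6  7  8  9 10 11 12 13 14 15 16 17 18 19 20 21 22 23 24 25 26
     L  W  L  W  L  W  L  W  L  W  L  W  L  W  L  W  L  W  L  W  L  W  L  W  L  W  L
Position 26 is L, so the second player wins.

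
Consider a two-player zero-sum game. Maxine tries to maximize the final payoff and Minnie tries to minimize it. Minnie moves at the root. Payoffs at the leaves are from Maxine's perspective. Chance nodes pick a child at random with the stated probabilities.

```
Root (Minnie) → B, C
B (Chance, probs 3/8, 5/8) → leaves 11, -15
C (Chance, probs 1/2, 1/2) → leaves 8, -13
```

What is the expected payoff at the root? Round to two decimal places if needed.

B (Chance): 3/8·11 + 5/8·-15 = -5.25
C (Chance): 1/2·8 + 1/2·-13 = -2.5
Root (Minnie): min(-5.25, -2.5) = -5.25

-5.25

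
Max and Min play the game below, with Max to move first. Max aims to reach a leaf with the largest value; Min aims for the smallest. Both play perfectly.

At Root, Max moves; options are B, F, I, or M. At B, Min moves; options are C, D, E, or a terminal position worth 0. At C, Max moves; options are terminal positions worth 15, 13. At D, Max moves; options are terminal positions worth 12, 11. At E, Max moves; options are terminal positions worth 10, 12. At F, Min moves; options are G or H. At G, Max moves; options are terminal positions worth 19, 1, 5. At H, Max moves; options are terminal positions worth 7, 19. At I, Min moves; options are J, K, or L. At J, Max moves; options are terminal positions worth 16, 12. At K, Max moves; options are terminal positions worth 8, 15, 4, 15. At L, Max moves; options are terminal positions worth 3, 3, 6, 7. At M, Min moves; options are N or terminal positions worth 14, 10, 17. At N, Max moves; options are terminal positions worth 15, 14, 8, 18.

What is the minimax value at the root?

19

C (Max): max(15, 13) = 15
D (Max): max(12, 11) = 12
E (Max): max(10, 12) = 12
B (Min): min(15, 12, 12, 0) = 0
G (Max): max(19, 1, 5) = 19
H (Max): max(7, 19) = 19
F (Min): min(19, 19) = 19
J (Max): max(16, 12) = 16
K (Max): max(8, 15, 4, 15) = 15
L (Max): max(3, 3, 6, 7) = 7
I (Min): min(16, 15, 7) = 7
N (Max): max(15, 14, 8, 18) = 18
M (Min): min(18, 14, 10, 17) = 10
Root (Max): max(0, 19, 7, 10) = 19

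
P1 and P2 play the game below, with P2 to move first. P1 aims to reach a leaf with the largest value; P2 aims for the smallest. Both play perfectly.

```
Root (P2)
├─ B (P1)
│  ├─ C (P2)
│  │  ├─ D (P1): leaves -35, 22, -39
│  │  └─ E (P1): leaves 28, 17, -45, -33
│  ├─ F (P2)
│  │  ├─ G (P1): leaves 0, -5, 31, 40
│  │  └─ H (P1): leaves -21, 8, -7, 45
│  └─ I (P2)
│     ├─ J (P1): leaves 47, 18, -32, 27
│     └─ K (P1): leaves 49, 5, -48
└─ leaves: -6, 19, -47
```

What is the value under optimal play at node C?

22

D: max(-35, 22, -39) = 22
E: max(28, 17, -45, -33) = 28
C: min(22, 28) = 22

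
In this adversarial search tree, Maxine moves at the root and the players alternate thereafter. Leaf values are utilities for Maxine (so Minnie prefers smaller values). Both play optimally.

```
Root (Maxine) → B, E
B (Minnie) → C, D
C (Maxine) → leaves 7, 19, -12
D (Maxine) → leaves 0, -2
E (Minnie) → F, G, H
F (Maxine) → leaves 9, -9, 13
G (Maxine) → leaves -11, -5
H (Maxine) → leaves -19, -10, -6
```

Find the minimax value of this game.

C (Maxine): max(7, 19, -12) = 19
D (Maxine): max(0, -2) = 0
B (Minnie): min(19, 0) = 0
F (Maxine): max(9, -9, 13) = 13
G (Maxine): max(-11, -5) = -5
H (Maxine): max(-19, -10, -6) = -6
E (Minnie): min(13, -5, -6) = -6
Root (Maxine): max(0, -6) = 0

0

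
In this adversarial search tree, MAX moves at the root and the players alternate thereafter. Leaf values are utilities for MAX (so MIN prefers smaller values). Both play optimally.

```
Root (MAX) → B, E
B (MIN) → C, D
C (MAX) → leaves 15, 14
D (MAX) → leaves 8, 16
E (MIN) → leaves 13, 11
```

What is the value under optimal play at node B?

15

C: max(15, 14) = 15
D: max(8, 16) = 16
B: min(15, 16) = 15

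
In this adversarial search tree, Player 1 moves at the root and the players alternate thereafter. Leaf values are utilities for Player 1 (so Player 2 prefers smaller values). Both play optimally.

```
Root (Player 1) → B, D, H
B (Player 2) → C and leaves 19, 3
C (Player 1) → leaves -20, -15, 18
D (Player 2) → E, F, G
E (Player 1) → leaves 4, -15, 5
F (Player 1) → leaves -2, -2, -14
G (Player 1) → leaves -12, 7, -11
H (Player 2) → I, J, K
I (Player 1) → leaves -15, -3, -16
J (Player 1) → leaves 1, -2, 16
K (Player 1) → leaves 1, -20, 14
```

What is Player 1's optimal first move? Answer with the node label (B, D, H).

C (Player 1): max(-20, -15, 18) = 18
B (Player 2): min(18, 19, 3) = 3
E (Player 1): max(4, -15, 5) = 5
F (Player 1): max(-2, -2, -14) = -2
G (Player 1): max(-12, 7, -11) = 7
D (Player 2): min(5, -2, 7) = -2
I (Player 1): max(-15, -3, -16) = -3
J (Player 1): max(1, -2, 16) = 16
K (Player 1): max(1, -20, 14) = 14
H (Player 2): min(-3, 16, 14) = -3
Root (Player 1): max(3, -2, -3) = 3
Player 1 picks the child with the highest value: B (value 3).

B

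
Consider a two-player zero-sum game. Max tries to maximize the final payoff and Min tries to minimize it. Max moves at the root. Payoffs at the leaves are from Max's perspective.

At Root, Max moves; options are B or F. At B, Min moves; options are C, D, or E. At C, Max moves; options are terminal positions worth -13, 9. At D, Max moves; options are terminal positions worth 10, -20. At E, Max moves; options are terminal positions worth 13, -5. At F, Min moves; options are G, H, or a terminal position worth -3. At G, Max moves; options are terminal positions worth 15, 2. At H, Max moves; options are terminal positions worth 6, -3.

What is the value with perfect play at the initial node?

C (Max): max(-13, 9) = 9
D (Max): max(10, -20) = 10
E (Max): max(13, -5) = 13
B (Min): min(9, 10, 13) = 9
G (Max): max(15, 2) = 15
H (Max): max(6, -3) = 6
F (Min): min(15, 6, -3) = -3
Root (Max): max(9, -3) = 9

9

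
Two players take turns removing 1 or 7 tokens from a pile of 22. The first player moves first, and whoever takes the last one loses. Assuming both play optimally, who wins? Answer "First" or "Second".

First

Mark each pile size as W (mover wins) or L (mover loses):
i:   0  1  2  3  4  5  6  7  8  9 10 11 12 13 14 15 16 17 18 19 20 21 22
     W  L  W  L  W  L  W  L  W  L  W  L  W  L  W  L  W  L  W  L  W  L  W
Position 22 is W, so the first player wins.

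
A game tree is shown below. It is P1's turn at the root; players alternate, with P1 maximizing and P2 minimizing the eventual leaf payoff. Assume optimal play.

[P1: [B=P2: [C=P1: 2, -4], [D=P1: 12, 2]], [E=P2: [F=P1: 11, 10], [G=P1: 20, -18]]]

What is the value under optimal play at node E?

11

F: max(11, 10) = 11
G: max(20, -18) = 20
E: min(11, 20) = 11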